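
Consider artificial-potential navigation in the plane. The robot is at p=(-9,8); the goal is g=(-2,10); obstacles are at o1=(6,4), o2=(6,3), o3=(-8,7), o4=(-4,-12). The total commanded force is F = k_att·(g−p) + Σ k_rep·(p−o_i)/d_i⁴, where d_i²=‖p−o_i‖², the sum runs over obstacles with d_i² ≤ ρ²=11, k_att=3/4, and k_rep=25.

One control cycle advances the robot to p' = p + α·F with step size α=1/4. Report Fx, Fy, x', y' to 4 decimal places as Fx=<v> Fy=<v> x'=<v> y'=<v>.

Fx=-1.0000 Fy=7.7500 x'=-9.2500 y'=9.9375

F_att = 3/4·(g−p) = 3/4·(7,2) = (5.2500,1.5000)
o1: d²=241 > ρ²=11 → inactive
o2: d²=250 > ρ²=11 → inactive
o3: d²=2 ≤ ρ²=11; F_rep = 25·(-1,1)/2² = (-6.2500,6.2500)
o4: d²=425 > ρ²=11 → inactive
F = F_att + ΣF_rep = (-1.0000,7.7500)
p' = p + 1/4·F = (-9.2500,9.9375)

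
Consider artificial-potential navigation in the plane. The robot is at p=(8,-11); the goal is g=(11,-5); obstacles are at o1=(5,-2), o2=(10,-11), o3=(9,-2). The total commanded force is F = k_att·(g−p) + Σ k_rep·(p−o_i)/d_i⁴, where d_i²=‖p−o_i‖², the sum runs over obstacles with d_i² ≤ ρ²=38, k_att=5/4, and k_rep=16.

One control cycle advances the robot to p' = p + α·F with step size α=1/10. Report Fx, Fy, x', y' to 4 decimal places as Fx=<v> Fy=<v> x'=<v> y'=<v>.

Fx=1.7500 Fy=7.5000 x'=8.1750 y'=-10.2500

F_att = 5/4·(g−p) = 5/4·(3,6) = (3.7500,7.5000)
o1: d²=90 > ρ²=38 → inactive
o2: d²=4 ≤ ρ²=38; F_rep = 16·(-2,0)/4² = (-2.0000,0.0000)
o3: d²=82 > ρ²=38 → inactive
F = F_att + ΣF_rep = (1.7500,7.5000)
p' = p + 1/10·F = (8.1750,-10.2500)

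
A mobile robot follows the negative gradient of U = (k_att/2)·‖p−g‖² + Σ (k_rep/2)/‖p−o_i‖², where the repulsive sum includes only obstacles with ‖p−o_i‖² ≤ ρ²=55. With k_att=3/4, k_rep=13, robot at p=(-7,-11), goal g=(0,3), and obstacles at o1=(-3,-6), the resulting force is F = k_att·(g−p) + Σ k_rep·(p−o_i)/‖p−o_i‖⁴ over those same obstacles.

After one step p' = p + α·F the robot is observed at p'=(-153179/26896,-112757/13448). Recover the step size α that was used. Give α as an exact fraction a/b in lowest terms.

F_att = 3/4·(g−p) = 3/4·(7,14) = (5.2500,10.5000)
o1: d²=41 ≤ ρ²=55; F_rep = 13·(-4,-5)/41² = (-0.0309,-0.0387)
F = F_att + ΣF_rep = (5.2191,10.4613)
Δp = p'−p = (1.3048,2.6153); α = Δx/Fx = (35093/26896) / (35093/6724) = 1/4
check: Δy/Fy = (35171/13448) / (35171/3362) = 1/4 ✓

α = 1/4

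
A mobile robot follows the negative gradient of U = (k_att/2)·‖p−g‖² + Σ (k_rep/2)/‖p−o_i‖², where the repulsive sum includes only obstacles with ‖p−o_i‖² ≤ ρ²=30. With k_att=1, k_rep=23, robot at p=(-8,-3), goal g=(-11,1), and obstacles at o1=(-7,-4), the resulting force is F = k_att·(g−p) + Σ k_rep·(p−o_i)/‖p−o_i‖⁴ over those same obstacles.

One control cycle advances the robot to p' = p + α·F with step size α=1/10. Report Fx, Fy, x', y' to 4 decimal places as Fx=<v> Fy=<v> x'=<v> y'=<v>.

Fx=-8.7500 Fy=9.7500 x'=-8.8750 y'=-2.0250

F_att = 1·(g−p) = 1·(-3,4) = (-3.0000,4.0000)
o1: d²=2 ≤ ρ²=30; F_rep = 23·(-1,1)/2² = (-5.7500,5.7500)
F = F_att + ΣF_rep = (-8.7500,9.7500)
p' = p + 1/10·F = (-8.8750,-2.0250)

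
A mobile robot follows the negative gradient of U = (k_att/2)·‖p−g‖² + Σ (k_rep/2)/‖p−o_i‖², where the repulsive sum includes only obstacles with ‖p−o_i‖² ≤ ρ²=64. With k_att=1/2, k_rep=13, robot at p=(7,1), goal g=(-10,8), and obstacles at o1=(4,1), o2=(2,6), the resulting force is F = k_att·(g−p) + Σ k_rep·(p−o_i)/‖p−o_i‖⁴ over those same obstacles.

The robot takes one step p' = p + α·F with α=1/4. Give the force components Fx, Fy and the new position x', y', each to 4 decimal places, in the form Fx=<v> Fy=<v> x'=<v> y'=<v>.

Fx=-7.9925 Fy=3.4740 x'=5.0019 y'=1.8685

F_att = 1/2·(g−p) = 1/2·(-17,7) = (-8.5000,3.5000)
o1: d²=9 ≤ ρ²=64; F_rep = 13·(3,0)/9² = (0.4815,0.0000)
o2: d²=50 ≤ ρ²=64; F_rep = 13·(5,-5)/50² = (0.0260,-0.0260)
F = F_att + ΣF_rep = (-7.9925,3.4740)
p' = p + 1/4·F = (5.0019,1.8685)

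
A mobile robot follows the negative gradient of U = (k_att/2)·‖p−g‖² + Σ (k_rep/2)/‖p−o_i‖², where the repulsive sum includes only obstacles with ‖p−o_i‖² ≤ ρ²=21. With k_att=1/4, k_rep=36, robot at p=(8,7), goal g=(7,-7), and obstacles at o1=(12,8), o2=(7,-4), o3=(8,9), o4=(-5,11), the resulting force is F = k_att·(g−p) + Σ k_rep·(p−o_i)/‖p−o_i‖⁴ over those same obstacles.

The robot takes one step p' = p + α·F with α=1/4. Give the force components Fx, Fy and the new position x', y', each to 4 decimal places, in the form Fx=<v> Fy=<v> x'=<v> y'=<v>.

F_att = 1/4·(g−p) = 1/4·(-1,-14) = (-0.2500,-3.5000)
o1: d²=17 ≤ ρ²=21; F_rep = 36·(-4,-1)/17² = (-0.4983,-0.1246)
o2: d²=122 > ρ²=21 → inactive
o3: d²=4 ≤ ρ²=21; F_rep = 36·(0,-2)/4² = (0.0000,-4.5000)
o4: d²=185 > ρ²=21 → inactive
F = F_att + ΣF_rep = (-0.7483,-8.1246)
p' = p + 1/4·F = (7.8129,4.9689)

Fx=-0.7483 Fy=-8.1246 x'=7.8129 y'=4.9689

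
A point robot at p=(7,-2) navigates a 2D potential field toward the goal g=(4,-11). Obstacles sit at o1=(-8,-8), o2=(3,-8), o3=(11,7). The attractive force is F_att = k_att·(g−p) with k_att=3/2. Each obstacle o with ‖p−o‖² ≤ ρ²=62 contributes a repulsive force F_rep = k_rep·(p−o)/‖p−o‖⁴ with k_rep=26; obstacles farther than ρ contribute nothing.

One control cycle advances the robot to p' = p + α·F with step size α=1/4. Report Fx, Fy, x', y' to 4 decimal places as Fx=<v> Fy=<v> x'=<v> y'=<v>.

F_att = 3/2·(g−p) = 3/2·(-3,-9) = (-4.5000,-13.5000)
o1: d²=261 > ρ²=62 → inactive
o2: d²=52 ≤ ρ²=62; F_rep = 26·(4,6)/52² = (0.0385,0.0577)
o3: d²=97 > ρ²=62 → inactive
F = F_att + ΣF_rep = (-4.4615,-13.4423)
p' = p + 1/4·F = (5.8846,-5.3606)

Fx=-4.4615 Fy=-13.4423 x'=5.8846 y'=-5.3606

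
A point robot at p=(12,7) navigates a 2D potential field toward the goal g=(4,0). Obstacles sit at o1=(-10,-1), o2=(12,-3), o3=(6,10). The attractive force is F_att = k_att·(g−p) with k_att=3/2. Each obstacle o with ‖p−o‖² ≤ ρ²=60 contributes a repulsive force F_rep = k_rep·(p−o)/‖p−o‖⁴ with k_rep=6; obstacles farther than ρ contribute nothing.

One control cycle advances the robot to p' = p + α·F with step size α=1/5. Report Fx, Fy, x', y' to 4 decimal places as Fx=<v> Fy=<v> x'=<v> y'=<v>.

F_att = 3/2·(g−p) = 3/2·(-8,-7) = (-12.0000,-10.5000)
o1: d²=548 > ρ²=60 → inactive
o2: d²=100 > ρ²=60 → inactive
o3: d²=45 ≤ ρ²=60; F_rep = 6·(6,-3)/45² = (0.0178,-0.0089)
F = F_att + ΣF_rep = (-11.9822,-10.5089)
p' = p + 1/5·F = (9.6036,4.8982)

Fx=-11.9822 Fy=-10.5089 x'=9.6036 y'=4.8982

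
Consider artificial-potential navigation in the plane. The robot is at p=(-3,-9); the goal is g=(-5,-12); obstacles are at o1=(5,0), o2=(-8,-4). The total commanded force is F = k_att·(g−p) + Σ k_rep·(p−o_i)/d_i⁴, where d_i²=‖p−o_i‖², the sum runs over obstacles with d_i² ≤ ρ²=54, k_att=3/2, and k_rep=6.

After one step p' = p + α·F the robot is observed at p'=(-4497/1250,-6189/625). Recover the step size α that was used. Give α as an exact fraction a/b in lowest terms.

α = 1/5

F_att = 3/2·(g−p) = 3/2·(-2,-3) = (-3.0000,-4.5000)
o1: d²=145 > ρ²=54 → inactive
o2: d²=50 ≤ ρ²=54; F_rep = 6·(5,-5)/50² = (0.0120,-0.0120)
F = F_att + ΣF_rep = (-2.9880,-4.5120)
Δp = p'−p = (-0.5976,-0.9024); α = Δx/Fx = (-747/1250) / (-747/250) = 1/5
check: Δy/Fy = (-564/625) / (-564/125) = 1/5 ✓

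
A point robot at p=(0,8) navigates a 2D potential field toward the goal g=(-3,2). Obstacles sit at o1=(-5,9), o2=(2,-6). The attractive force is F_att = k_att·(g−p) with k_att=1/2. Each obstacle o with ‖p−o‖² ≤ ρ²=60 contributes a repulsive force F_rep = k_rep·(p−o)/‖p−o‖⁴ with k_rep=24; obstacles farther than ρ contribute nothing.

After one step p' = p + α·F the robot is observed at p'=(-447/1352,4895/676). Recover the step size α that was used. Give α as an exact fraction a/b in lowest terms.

F_att = 1/2·(g−p) = 1/2·(-3,-6) = (-1.5000,-3.0000)
o1: d²=26 ≤ ρ²=60; F_rep = 24·(5,-1)/26² = (0.1775,-0.0355)
o2: d²=200 > ρ²=60 → inactive
F = F_att + ΣF_rep = (-1.3225,-3.0355)
Δp = p'−p = (-0.3306,-0.7589); α = Δx/Fx = (-447/1352) / (-447/338) = 1/4
check: Δy/Fy = (-513/676) / (-513/169) = 1/4 ✓

α = 1/4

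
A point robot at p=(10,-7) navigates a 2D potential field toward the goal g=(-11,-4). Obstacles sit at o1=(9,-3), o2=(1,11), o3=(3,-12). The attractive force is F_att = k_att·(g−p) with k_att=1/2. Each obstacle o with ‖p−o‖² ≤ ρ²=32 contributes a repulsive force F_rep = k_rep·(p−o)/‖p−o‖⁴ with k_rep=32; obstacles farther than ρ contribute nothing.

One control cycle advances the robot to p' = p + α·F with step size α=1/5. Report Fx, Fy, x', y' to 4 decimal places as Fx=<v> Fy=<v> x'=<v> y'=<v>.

F_att = 1/2·(g−p) = 1/2·(-21,3) = (-10.5000,1.5000)
o1: d²=17 ≤ ρ²=32; F_rep = 32·(1,-4)/17² = (0.1107,-0.4429)
o2: d²=405 > ρ²=32 → inactive
o3: d²=74 > ρ²=32 → inactive
F = F_att + ΣF_rep = (-10.3893,1.0571)
p' = p + 1/5·F = (7.9221,-6.7886)

Fx=-10.3893 Fy=1.0571 x'=7.9221 y'=-6.7886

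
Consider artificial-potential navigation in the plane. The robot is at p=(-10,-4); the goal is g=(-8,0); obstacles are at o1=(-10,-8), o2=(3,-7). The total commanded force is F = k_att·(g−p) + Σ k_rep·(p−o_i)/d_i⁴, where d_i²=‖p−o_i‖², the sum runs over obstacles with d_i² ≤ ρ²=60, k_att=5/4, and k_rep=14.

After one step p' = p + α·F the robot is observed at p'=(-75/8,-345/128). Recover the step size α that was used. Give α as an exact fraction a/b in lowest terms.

F_att = 5/4·(g−p) = 5/4·(2,4) = (2.5000,5.0000)
o1: d²=16 ≤ ρ²=60; F_rep = 14·(0,4)/16² = (0.0000,0.2188)
o2: d²=178 > ρ²=60 → inactive
F = F_att + ΣF_rep = (2.5000,5.2188)
Δp = p'−p = (0.6250,1.3047); α = Δx/Fx = (5/8) / (5/2) = 1/4
check: Δy/Fy = (167/128) / (167/32) = 1/4 ✓

α = 1/4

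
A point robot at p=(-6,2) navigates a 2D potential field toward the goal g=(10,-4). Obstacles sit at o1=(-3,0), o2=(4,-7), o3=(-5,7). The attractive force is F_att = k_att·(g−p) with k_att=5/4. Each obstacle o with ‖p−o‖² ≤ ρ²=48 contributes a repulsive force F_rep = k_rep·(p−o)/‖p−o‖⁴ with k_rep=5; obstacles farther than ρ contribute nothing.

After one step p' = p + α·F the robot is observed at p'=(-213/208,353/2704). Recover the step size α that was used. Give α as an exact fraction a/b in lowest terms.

α = 1/4

F_att = 5/4·(g−p) = 5/4·(16,-6) = (20.0000,-7.5000)
o1: d²=13 ≤ ρ²=48; F_rep = 5·(-3,2)/13² = (-0.0888,0.0592)
o2: d²=181 > ρ²=48 → inactive
o3: d²=26 ≤ ρ²=48; F_rep = 5·(-1,-5)/26² = (-0.0074,-0.0370)
F = F_att + ΣF_rep = (19.9038,-7.4778)
Δp = p'−p = (4.9760,-1.8695); α = Δx/Fx = (1035/208) / (1035/52) = 1/4
check: Δy/Fy = (-5055/2704) / (-5055/676) = 1/4 ✓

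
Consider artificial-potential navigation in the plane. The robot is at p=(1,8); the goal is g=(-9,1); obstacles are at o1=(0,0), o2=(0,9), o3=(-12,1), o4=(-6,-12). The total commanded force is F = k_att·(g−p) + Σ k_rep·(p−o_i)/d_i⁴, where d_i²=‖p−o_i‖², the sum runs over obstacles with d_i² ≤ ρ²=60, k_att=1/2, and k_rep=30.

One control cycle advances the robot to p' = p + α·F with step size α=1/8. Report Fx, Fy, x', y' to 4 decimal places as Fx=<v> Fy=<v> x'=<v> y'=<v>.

Fx=2.5000 Fy=-11.0000 x'=1.3125 y'=6.6250

F_att = 1/2·(g−p) = 1/2·(-10,-7) = (-5.0000,-3.5000)
o1: d²=65 > ρ²=60 → inactive
o2: d²=2 ≤ ρ²=60; F_rep = 30·(1,-1)/2² = (7.5000,-7.5000)
o3: d²=218 > ρ²=60 → inactive
o4: d²=449 > ρ²=60 → inactive
F = F_att + ΣF_rep = (2.5000,-11.0000)
p' = p + 1/8·F = (1.3125,6.6250)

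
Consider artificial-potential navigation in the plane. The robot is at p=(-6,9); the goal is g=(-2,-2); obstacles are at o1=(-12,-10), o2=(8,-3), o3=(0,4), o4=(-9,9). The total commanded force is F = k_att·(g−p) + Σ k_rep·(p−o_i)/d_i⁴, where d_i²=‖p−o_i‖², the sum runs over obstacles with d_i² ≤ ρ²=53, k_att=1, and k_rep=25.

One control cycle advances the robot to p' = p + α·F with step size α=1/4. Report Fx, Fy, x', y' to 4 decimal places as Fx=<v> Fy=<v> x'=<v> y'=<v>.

Fx=4.9259 Fy=-11.0000 x'=-4.7685 y'=6.2500

F_att = 1·(g−p) = 1·(4,-11) = (4.0000,-11.0000)
o1: d²=397 > ρ²=53 → inactive
o2: d²=340 > ρ²=53 → inactive
o3: d²=61 > ρ²=53 → inactive
o4: d²=9 ≤ ρ²=53; F_rep = 25·(3,0)/9² = (0.9259,0.0000)
F = F_att + ΣF_rep = (4.9259,-11.0000)
p' = p + 1/4·F = (-4.7685,6.2500)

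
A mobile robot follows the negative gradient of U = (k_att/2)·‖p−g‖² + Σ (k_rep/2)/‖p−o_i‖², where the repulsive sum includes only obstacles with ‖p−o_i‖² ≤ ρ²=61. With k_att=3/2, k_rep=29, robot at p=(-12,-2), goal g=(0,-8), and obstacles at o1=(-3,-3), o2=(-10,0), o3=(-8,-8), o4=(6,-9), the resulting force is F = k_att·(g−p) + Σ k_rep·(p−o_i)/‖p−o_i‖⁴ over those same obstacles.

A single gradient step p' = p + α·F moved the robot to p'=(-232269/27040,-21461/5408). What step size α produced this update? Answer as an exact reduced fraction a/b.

α = 1/5

F_att = 3/2·(g−p) = 3/2·(12,-6) = (18.0000,-9.0000)
o1: d²=82 > ρ²=61 → inactive
o2: d²=8 ≤ ρ²=61; F_rep = 29·(-2,-2)/8² = (-0.9062,-0.9062)
o3: d²=52 ≤ ρ²=61; F_rep = 29·(-4,6)/52² = (-0.0429,0.0643)
o4: d²=373 > ρ²=61 → inactive
F = F_att + ΣF_rep = (17.0509,-9.8419)
Δp = p'−p = (3.4102,-1.9684); α = Δx/Fx = (92211/27040) / (92211/5408) = 1/5
check: Δy/Fy = (-10645/5408) / (-53225/5408) = 1/5 ✓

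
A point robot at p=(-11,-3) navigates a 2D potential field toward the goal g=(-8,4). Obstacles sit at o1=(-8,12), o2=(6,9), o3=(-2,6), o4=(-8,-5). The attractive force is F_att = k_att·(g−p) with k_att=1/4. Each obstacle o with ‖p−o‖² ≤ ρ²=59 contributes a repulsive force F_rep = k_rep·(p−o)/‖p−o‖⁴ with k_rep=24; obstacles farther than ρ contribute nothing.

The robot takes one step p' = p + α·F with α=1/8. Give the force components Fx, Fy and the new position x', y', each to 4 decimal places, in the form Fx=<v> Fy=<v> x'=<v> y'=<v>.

F_att = 1/4·(g−p) = 1/4·(3,7) = (0.7500,1.7500)
o1: d²=234 > ρ²=59 → inactive
o2: d²=433 > ρ²=59 → inactive
o3: d²=162 > ρ²=59 → inactive
o4: d²=13 ≤ ρ²=59; F_rep = 24·(-3,2)/13² = (-0.4260,0.2840)
F = F_att + ΣF_rep = (0.3240,2.0340)
p' = p + 1/8·F = (-10.9595,-2.7457)

Fx=0.3240 Fy=2.0340 x'=-10.9595 y'=-2.7457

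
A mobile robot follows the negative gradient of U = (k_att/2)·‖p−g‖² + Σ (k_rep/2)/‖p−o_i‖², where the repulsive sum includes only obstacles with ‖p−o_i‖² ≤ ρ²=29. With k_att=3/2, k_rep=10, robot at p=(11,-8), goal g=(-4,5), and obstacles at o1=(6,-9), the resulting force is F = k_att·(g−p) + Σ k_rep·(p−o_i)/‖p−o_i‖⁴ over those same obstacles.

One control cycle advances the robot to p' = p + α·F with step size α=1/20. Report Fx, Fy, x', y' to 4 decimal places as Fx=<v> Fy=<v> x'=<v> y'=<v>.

F_att = 3/2·(g−p) = 3/2·(-15,13) = (-22.5000,19.5000)
o1: d²=26 ≤ ρ²=29; F_rep = 10·(5,1)/26² = (0.0740,0.0148)
F = F_att + ΣF_rep = (-22.4260,19.5148)
p' = p + 1/20·F = (9.8787,-7.0243)

Fx=-22.4260 Fy=19.5148 x'=9.8787 y'=-7.0243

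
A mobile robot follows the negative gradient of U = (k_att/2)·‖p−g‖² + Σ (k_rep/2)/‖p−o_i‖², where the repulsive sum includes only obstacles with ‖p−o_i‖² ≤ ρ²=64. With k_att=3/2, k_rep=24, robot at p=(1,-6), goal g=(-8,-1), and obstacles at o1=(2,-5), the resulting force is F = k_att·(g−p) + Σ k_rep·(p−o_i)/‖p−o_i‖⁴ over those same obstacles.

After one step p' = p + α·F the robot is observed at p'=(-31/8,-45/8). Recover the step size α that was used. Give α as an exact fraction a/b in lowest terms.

α = 1/4

F_att = 3/2·(g−p) = 3/2·(-9,5) = (-13.5000,7.5000)
o1: d²=2 ≤ ρ²=64; F_rep = 24·(-1,-1)/2² = (-6.0000,-6.0000)
F = F_att + ΣF_rep = (-19.5000,1.5000)
Δp = p'−p = (-4.8750,0.3750); α = Δx/Fx = (-39/8) / (-39/2) = 1/4
check: Δy/Fy = (3/8) / (3/2) = 1/4 ✓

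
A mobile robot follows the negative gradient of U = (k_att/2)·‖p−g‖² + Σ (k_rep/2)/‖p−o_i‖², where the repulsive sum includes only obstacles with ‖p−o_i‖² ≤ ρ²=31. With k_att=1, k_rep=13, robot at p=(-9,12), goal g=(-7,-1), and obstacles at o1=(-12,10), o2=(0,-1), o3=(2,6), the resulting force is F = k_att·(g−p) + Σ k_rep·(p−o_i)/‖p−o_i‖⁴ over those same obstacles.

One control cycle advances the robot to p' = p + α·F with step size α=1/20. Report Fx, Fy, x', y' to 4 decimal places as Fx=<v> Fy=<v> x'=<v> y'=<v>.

Fx=2.2308 Fy=-12.8462 x'=-8.8885 y'=11.3577

F_att = 1·(g−p) = 1·(2,-13) = (2.0000,-13.0000)
o1: d²=13 ≤ ρ²=31; F_rep = 13·(3,2)/13² = (0.2308,0.1538)
o2: d²=250 > ρ²=31 → inactive
o3: d²=157 > ρ²=31 → inactive
F = F_att + ΣF_rep = (2.2308,-12.8462)
p' = p + 1/20·F = (-8.8885,11.3577)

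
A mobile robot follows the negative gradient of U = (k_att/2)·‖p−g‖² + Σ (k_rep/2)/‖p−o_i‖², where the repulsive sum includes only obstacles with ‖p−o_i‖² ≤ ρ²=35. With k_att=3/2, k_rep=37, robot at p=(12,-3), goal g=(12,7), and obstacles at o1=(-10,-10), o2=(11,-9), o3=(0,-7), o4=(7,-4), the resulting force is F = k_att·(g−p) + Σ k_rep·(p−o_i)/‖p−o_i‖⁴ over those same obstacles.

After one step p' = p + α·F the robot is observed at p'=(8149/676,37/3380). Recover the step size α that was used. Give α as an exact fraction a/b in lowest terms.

α = 1/5

F_att = 3/2·(g−p) = 3/2·(0,10) = (0.0000,15.0000)
o1: d²=533 > ρ²=35 → inactive
o2: d²=37 > ρ²=35 → inactive
o3: d²=160 > ρ²=35 → inactive
o4: d²=26 ≤ ρ²=35; F_rep = 37·(5,1)/26² = (0.2737,0.0547)
F = F_att + ΣF_rep = (0.2737,15.0547)
Δp = p'−p = (0.0547,3.0109); α = Δx/Fx = (37/676) / (185/676) = 1/5
check: Δy/Fy = (10177/3380) / (10177/676) = 1/5 ✓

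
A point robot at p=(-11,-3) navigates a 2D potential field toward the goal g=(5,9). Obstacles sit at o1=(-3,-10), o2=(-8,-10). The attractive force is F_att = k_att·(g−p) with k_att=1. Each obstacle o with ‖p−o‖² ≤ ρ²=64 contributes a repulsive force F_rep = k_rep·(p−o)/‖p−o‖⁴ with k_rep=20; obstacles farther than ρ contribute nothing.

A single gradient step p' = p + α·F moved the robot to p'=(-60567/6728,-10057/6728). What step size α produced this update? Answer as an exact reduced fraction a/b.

F_att = 1·(g−p) = 1·(16,12) = (16.0000,12.0000)
o1: d²=113 > ρ²=64 → inactive
o2: d²=58 ≤ ρ²=64; F_rep = 20·(-3,7)/58² = (-0.0178,0.0416)
F = F_att + ΣF_rep = (15.9822,12.0416)
Δp = p'−p = (1.9978,1.5052); α = Δx/Fx = (13441/6728) / (13441/841) = 1/8
check: Δy/Fy = (10127/6728) / (10127/841) = 1/8 ✓

α = 1/8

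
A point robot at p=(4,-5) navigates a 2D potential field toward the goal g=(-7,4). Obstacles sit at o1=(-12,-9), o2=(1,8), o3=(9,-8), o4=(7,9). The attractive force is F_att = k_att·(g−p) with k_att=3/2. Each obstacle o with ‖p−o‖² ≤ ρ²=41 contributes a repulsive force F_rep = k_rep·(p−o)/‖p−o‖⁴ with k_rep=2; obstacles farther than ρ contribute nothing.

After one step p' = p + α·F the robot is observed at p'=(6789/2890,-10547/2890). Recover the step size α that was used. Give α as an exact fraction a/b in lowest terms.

α = 1/10

F_att = 3/2·(g−p) = 3/2·(-11,9) = (-16.5000,13.5000)
o1: d²=272 > ρ²=41 → inactive
o2: d²=178 > ρ²=41 → inactive
o3: d²=34 ≤ ρ²=41; F_rep = 2·(-5,3)/34² = (-0.0087,0.0052)
o4: d²=205 > ρ²=41 → inactive
F = F_att + ΣF_rep = (-16.5087,13.5052)
Δp = p'−p = (-1.6509,1.3505); α = Δx/Fx = (-4771/2890) / (-4771/289) = 1/10
check: Δy/Fy = (3903/2890) / (3903/289) = 1/10 ✓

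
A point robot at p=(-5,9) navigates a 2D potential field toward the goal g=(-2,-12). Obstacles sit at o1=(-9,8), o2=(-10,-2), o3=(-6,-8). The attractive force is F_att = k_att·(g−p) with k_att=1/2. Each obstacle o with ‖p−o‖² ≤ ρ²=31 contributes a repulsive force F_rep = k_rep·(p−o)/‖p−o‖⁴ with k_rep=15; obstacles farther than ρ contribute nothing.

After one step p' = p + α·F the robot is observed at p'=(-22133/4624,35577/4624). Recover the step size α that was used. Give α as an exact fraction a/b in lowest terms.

α = 1/8

F_att = 1/2·(g−p) = 1/2·(3,-21) = (1.5000,-10.5000)
o1: d²=17 ≤ ρ²=31; F_rep = 15·(4,1)/17² = (0.2076,0.0519)
o2: d²=146 > ρ²=31 → inactive
o3: d²=290 > ρ²=31 → inactive
F = F_att + ΣF_rep = (1.7076,-10.4481)
Δp = p'−p = (0.2135,-1.3060); α = Δx/Fx = (987/4624) / (987/578) = 1/8
check: Δy/Fy = (-6039/4624) / (-6039/578) = 1/8 ✓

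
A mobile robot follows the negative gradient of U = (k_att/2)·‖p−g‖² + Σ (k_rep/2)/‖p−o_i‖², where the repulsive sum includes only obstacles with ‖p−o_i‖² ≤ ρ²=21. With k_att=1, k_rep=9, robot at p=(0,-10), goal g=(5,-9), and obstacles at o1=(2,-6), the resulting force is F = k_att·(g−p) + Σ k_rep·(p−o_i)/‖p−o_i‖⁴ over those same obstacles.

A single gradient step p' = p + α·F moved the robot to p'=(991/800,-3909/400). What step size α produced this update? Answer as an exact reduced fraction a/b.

α = 1/4

F_att = 1·(g−p) = 1·(5,1) = (5.0000,1.0000)
o1: d²=20 ≤ ρ²=21; F_rep = 9·(-2,-4)/20² = (-0.0450,-0.0900)
F = F_att + ΣF_rep = (4.9550,0.9100)
Δp = p'−p = (1.2388,0.2275); α = Δx/Fx = (991/800) / (991/200) = 1/4
check: Δy/Fy = (91/400) / (91/100) = 1/4 ✓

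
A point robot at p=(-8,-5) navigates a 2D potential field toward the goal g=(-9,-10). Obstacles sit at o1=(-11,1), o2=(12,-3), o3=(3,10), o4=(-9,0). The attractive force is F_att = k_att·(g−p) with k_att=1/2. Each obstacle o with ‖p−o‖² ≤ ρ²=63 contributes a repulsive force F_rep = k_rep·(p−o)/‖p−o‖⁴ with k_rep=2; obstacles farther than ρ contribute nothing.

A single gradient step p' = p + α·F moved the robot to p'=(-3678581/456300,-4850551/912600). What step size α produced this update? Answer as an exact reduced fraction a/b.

α = 1/8

F_att = 1/2·(g−p) = 1/2·(-1,-5) = (-0.5000,-2.5000)
o1: d²=45 ≤ ρ²=63; F_rep = 2·(3,-6)/45² = (0.0030,-0.0059)
o2: d²=404 > ρ²=63 → inactive
o3: d²=346 > ρ²=63 → inactive
o4: d²=26 ≤ ρ²=63; F_rep = 2·(1,-5)/26² = (0.0030,-0.0148)
F = F_att + ΣF_rep = (-0.4941,-2.5207)
Δp = p'−p = (-0.0618,-0.3151); α = Δx/Fx = (-28181/456300) / (-56362/114075) = 1/8
check: Δy/Fy = (-287551/912600) / (-287551/114075) = 1/8 ✓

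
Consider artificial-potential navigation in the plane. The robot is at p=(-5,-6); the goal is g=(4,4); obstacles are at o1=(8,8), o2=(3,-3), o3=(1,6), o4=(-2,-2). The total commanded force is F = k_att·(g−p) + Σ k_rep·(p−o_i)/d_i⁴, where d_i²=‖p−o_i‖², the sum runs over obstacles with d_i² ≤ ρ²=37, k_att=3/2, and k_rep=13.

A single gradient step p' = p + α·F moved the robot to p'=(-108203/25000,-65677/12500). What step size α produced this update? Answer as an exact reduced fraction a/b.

F_att = 3/2·(g−p) = 3/2·(9,10) = (13.5000,15.0000)
o1: d²=365 > ρ²=37 → inactive
o2: d²=73 > ρ²=37 → inactive
o3: d²=180 > ρ²=37 → inactive
o4: d²=25 ≤ ρ²=37; F_rep = 13·(-3,-4)/25² = (-0.0624,-0.0832)
F = F_att + ΣF_rep = (13.4376,14.9168)
Δp = p'−p = (0.6719,0.7458); α = Δx/Fx = (16797/25000) / (16797/1250) = 1/20
check: Δy/Fy = (9323/12500) / (9323/625) = 1/20 ✓

α = 1/20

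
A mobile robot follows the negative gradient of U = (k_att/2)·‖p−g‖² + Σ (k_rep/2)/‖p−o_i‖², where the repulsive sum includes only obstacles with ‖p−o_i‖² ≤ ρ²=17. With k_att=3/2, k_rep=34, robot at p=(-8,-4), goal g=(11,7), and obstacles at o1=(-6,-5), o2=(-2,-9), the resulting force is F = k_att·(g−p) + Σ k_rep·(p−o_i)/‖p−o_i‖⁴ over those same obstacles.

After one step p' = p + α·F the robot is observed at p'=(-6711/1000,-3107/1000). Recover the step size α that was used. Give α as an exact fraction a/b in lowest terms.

α = 1/20

F_att = 3/2·(g−p) = 3/2·(19,11) = (28.5000,16.5000)
o1: d²=5 ≤ ρ²=17; F_rep = 34·(-2,1)/5² = (-2.7200,1.3600)
o2: d²=61 > ρ²=17 → inactive
F = F_att + ΣF_rep = (25.7800,17.8600)
Δp = p'−p = (1.2890,0.8930); α = Δx/Fx = (1289/1000) / (1289/50) = 1/20
check: Δy/Fy = (893/1000) / (893/50) = 1/20 ✓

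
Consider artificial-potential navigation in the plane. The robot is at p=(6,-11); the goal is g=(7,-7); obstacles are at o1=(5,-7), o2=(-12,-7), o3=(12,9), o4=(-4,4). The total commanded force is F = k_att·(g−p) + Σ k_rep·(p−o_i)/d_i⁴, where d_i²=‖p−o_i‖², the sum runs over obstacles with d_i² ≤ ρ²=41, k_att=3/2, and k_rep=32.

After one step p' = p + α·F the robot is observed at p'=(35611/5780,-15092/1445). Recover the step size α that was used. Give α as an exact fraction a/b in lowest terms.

α = 1/10

F_att = 3/2·(g−p) = 3/2·(1,4) = (1.5000,6.0000)
o1: d²=17 ≤ ρ²=41; F_rep = 32·(1,-4)/17² = (0.1107,-0.4429)
o2: d²=340 > ρ²=41 → inactive
o3: d²=436 > ρ²=41 → inactive
o4: d²=325 > ρ²=41 → inactive
F = F_att + ΣF_rep = (1.6107,5.5571)
Δp = p'−p = (0.1611,0.5557); α = Δx/Fx = (931/5780) / (931/578) = 1/10
check: Δy/Fy = (803/1445) / (1606/289) = 1/10 ✓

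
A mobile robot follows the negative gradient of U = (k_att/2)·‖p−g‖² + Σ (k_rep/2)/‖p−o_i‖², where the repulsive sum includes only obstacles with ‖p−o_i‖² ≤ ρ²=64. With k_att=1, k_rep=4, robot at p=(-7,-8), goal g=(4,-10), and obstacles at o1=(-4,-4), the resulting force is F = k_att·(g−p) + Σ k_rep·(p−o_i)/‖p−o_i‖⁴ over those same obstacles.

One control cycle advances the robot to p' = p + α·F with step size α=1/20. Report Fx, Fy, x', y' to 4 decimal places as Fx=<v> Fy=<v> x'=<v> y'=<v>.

Fx=10.9808 Fy=-2.0256 x'=-6.4510 y'=-8.1013

F_att = 1·(g−p) = 1·(11,-2) = (11.0000,-2.0000)
o1: d²=25 ≤ ρ²=64; F_rep = 4·(-3,-4)/25² = (-0.0192,-0.0256)
F = F_att + ΣF_rep = (10.9808,-2.0256)
p' = p + 1/20·F = (-6.4510,-8.1013)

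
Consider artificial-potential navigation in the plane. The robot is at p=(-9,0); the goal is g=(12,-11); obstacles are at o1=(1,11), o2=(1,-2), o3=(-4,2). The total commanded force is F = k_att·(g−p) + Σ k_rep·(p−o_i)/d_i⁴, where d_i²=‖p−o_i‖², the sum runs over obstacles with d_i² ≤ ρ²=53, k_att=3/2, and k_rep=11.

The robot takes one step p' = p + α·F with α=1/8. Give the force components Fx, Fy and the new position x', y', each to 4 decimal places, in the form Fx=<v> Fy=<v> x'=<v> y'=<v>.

F_att = 3/2·(g−p) = 3/2·(21,-11) = (31.5000,-16.5000)
o1: d²=221 > ρ²=53 → inactive
o2: d²=104 > ρ²=53 → inactive
o3: d²=29 ≤ ρ²=53; F_rep = 11·(-5,-2)/29² = (-0.0654,-0.0262)
F = F_att + ΣF_rep = (31.4346,-16.5262)
p' = p + 1/8·F = (-5.0707,-2.0658)

Fx=31.4346 Fy=-16.5262 x'=-5.0707 y'=-2.0658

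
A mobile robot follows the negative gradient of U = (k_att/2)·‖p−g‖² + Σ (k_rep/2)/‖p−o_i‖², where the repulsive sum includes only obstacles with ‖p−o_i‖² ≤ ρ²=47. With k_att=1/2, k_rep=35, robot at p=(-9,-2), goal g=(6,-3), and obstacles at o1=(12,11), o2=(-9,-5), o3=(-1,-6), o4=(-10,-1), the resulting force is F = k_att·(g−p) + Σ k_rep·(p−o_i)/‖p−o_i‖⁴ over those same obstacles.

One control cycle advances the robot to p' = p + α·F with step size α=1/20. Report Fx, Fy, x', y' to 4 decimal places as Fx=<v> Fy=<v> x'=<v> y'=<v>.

Fx=16.2500 Fy=-7.9537 x'=-8.1875 y'=-2.3977

F_att = 1/2·(g−p) = 1/2·(15,-1) = (7.5000,-0.5000)
o1: d²=610 > ρ²=47 → inactive
o2: d²=9 ≤ ρ²=47; F_rep = 35·(0,3)/9² = (0.0000,1.2963)
o3: d²=80 > ρ²=47 → inactive
o4: d²=2 ≤ ρ²=47; F_rep = 35·(1,-1)/2² = (8.7500,-8.7500)
F = F_att + ΣF_rep = (16.2500,-7.9537)
p' = p + 1/20·F = (-8.1875,-2.3977)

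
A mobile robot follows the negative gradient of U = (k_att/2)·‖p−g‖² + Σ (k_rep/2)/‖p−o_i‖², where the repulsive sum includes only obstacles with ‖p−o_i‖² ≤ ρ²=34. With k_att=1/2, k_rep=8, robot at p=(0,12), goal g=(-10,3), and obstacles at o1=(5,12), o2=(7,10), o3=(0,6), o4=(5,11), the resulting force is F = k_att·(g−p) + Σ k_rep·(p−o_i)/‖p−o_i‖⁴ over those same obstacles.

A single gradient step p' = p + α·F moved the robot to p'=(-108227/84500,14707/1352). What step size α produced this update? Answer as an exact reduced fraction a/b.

F_att = 1/2·(g−p) = 1/2·(-10,-9) = (-5.0000,-4.5000)
o1: d²=25 ≤ ρ²=34; F_rep = 8·(-5,0)/25² = (-0.0640,0.0000)
o2: d²=53 > ρ²=34 → inactive
o3: d²=36 > ρ²=34 → inactive
o4: d²=26 ≤ ρ²=34; F_rep = 8·(-5,1)/26² = (-0.0592,0.0118)
F = F_att + ΣF_rep = (-5.1232,-4.4882)
Δp = p'−p = (-1.2808,-1.1220); α = Δx/Fx = (-108227/84500) / (-108227/21125) = 1/4
check: Δy/Fy = (-1517/1352) / (-1517/338) = 1/4 ✓

α = 1/4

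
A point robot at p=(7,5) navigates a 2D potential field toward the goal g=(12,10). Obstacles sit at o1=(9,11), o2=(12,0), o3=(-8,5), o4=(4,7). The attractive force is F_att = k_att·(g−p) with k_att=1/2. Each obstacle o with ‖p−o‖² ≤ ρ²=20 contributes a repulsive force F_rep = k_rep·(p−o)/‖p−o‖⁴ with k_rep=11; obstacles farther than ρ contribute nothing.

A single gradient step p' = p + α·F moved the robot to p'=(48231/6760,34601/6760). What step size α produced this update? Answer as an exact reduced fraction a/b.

F_att = 1/2·(g−p) = 1/2·(5,5) = (2.5000,2.5000)
o1: d²=40 > ρ²=20 → inactive
o2: d²=50 > ρ²=20 → inactive
o3: d²=225 > ρ²=20 → inactive
o4: d²=13 ≤ ρ²=20; F_rep = 11·(3,-2)/13² = (0.1953,-0.1302)
F = F_att + ΣF_rep = (2.6953,2.3698)
Δp = p'−p = (0.1348,0.1185); α = Δx/Fx = (911/6760) / (911/338) = 1/20
check: Δy/Fy = (801/6760) / (801/338) = 1/20 ✓

α = 1/20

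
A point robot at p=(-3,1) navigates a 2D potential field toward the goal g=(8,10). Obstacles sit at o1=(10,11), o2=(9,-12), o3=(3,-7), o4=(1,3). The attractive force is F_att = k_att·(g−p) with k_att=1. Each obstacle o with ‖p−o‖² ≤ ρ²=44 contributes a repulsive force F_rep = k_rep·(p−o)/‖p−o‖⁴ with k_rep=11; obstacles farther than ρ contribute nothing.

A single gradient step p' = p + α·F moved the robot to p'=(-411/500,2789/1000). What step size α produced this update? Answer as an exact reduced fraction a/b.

F_att = 1·(g−p) = 1·(11,9) = (11.0000,9.0000)
o1: d²=269 > ρ²=44 → inactive
o2: d²=313 > ρ²=44 → inactive
o3: d²=100 > ρ²=44 → inactive
o4: d²=20 ≤ ρ²=44; F_rep = 11·(-4,-2)/20² = (-0.1100,-0.0550)
F = F_att + ΣF_rep = (10.8900,8.9450)
Δp = p'−p = (2.1780,1.7890); α = Δx/Fx = (1089/500) / (1089/100) = 1/5
check: Δy/Fy = (1789/1000) / (1789/200) = 1/5 ✓

α = 1/5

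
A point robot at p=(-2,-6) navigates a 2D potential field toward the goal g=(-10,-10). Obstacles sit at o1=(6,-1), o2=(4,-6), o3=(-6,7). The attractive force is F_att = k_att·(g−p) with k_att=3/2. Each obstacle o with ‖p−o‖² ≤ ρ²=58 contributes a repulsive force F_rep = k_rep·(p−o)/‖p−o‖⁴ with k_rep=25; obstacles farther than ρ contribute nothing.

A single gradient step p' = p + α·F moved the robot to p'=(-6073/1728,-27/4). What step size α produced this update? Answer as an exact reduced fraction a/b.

α = 1/8

F_att = 3/2·(g−p) = 3/2·(-8,-4) = (-12.0000,-6.0000)
o1: d²=89 > ρ²=58 → inactive
o2: d²=36 ≤ ρ²=58; F_rep = 25·(-6,0)/36² = (-0.1157,0.0000)
o3: d²=185 > ρ²=58 → inactive
F = F_att + ΣF_rep = (-12.1157,-6.0000)
Δp = p'−p = (-1.5145,-0.7500); α = Δx/Fx = (-2617/1728) / (-2617/216) = 1/8
check: Δy/Fy = (-3/4) / (-6) = 1/8 ✓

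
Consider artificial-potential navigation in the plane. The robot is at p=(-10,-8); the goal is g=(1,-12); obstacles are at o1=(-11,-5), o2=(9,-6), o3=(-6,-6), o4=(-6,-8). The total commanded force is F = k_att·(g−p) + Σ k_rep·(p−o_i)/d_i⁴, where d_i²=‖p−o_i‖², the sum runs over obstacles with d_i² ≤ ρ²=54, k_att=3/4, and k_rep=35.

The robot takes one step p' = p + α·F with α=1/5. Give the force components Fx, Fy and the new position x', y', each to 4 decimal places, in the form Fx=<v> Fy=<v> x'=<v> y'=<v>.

Fx=7.7031 Fy=-4.2250 x'=-8.4594 y'=-8.8450

F_att = 3/4·(g−p) = 3/4·(11,-4) = (8.2500,-3.0000)
o1: d²=10 ≤ ρ²=54; F_rep = 35·(1,-3)/10² = (0.3500,-1.0500)
o2: d²=365 > ρ²=54 → inactive
o3: d²=20 ≤ ρ²=54; F_rep = 35·(-4,-2)/20² = (-0.3500,-0.1750)
o4: d²=16 ≤ ρ²=54; F_rep = 35·(-4,0)/16² = (-0.5469,0.0000)
F = F_att + ΣF_rep = (7.7031,-4.2250)
p' = p + 1/5·F = (-8.4594,-8.8450)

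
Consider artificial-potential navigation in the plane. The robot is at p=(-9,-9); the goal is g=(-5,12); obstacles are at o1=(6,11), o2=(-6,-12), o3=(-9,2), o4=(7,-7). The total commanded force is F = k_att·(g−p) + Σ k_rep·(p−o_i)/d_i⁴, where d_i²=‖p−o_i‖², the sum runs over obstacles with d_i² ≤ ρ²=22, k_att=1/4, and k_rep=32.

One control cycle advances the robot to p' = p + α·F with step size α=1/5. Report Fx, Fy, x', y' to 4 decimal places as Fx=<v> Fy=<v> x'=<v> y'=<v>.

Fx=0.7037 Fy=5.5463 x'=-8.8593 y'=-7.8907

F_att = 1/4·(g−p) = 1/4·(4,21) = (1.0000,5.2500)
o1: d²=625 > ρ²=22 → inactive
o2: d²=18 ≤ ρ²=22; F_rep = 32·(-3,3)/18² = (-0.2963,0.2963)
o3: d²=121 > ρ²=22 → inactive
o4: d²=260 > ρ²=22 → inactive
F = F_att + ΣF_rep = (0.7037,5.5463)
p' = p + 1/5·F = (-8.8593,-7.8907)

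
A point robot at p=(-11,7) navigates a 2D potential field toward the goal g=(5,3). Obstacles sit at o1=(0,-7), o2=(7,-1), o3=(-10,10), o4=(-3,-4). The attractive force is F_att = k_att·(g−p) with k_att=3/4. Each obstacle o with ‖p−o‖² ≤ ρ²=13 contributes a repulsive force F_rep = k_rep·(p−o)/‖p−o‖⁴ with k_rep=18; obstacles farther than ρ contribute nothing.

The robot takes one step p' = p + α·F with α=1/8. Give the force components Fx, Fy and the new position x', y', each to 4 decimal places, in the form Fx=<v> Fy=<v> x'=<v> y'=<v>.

Fx=11.8200 Fy=-3.5400 x'=-9.5225 y'=6.5575

F_att = 3/4·(g−p) = 3/4·(16,-4) = (12.0000,-3.0000)
o1: d²=317 > ρ²=13 → inactive
o2: d²=388 > ρ²=13 → inactive
o3: d²=10 ≤ ρ²=13; F_rep = 18·(-1,-3)/10² = (-0.1800,-0.5400)
o4: d²=185 > ρ²=13 → inactive
F = F_att + ΣF_rep = (11.8200,-3.5400)
p' = p + 1/8·F = (-9.5225,6.5575)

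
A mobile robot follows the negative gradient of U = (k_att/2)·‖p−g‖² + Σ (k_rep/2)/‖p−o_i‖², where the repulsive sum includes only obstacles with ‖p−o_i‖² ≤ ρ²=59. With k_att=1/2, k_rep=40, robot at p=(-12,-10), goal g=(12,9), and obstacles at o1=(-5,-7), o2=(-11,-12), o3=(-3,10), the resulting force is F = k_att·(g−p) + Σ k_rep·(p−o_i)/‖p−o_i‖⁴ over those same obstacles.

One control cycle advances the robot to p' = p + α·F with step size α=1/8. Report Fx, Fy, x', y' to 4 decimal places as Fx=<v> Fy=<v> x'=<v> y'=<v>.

F_att = 1/2·(g−p) = 1/2·(24,19) = (12.0000,9.5000)
o1: d²=58 ≤ ρ²=59; F_rep = 40·(-7,-3)/58² = (-0.0832,-0.0357)
o2: d²=5 ≤ ρ²=59; F_rep = 40·(-1,2)/5² = (-1.6000,3.2000)
o3: d²=481 > ρ²=59 → inactive
F = F_att + ΣF_rep = (10.3168,12.6643)
p' = p + 1/8·F = (-10.7104,-8.4170)

Fx=10.3168 Fy=12.6643 x'=-10.7104 y'=-8.4170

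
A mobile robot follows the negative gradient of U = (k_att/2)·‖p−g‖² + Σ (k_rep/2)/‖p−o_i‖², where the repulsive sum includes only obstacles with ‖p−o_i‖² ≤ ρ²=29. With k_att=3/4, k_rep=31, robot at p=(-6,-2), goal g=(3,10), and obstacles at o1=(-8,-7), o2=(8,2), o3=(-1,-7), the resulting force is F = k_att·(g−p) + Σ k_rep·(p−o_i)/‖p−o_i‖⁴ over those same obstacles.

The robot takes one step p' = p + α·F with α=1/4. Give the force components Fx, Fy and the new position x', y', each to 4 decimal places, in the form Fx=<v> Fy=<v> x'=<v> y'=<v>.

F_att = 3/4·(g−p) = 3/4·(9,12) = (6.7500,9.0000)
o1: d²=29 ≤ ρ²=29; F_rep = 31·(2,5)/29² = (0.0737,0.1843)
o2: d²=212 > ρ²=29 → inactive
o3: d²=50 > ρ²=29 → inactive
F = F_att + ΣF_rep = (6.8237,9.1843)
p' = p + 1/4·F = (-4.2941,0.2961)

Fx=6.8237 Fy=9.1843 x'=-4.2941 y'=0.2961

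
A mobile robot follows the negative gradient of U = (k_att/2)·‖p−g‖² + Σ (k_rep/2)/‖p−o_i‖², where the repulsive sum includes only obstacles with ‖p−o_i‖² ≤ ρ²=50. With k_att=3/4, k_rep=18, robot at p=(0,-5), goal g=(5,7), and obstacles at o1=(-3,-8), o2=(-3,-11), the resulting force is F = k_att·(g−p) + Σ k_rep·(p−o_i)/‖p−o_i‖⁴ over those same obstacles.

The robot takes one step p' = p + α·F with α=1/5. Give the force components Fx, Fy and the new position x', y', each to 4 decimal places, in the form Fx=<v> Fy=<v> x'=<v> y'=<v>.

Fx=3.9433 Fy=9.2200 x'=0.7887 y'=-3.1560

F_att = 3/4·(g−p) = 3/4·(5,12) = (3.7500,9.0000)
o1: d²=18 ≤ ρ²=50; F_rep = 18·(3,3)/18² = (0.1667,0.1667)
o2: d²=45 ≤ ρ²=50; F_rep = 18·(3,6)/45² = (0.0267,0.0533)
F = F_att + ΣF_rep = (3.9433,9.2200)
p' = p + 1/5·F = (0.7887,-3.1560)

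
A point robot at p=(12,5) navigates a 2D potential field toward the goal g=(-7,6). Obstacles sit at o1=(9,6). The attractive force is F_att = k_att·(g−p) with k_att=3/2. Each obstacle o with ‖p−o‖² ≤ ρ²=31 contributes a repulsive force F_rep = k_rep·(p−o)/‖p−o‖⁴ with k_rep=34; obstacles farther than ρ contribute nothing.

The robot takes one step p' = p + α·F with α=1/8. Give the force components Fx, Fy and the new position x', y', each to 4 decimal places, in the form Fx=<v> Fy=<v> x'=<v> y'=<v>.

F_att = 3/2·(g−p) = 3/2·(-19,1) = (-28.5000,1.5000)
o1: d²=10 ≤ ρ²=31; F_rep = 34·(3,-1)/10² = (1.0200,-0.3400)
F = F_att + ΣF_rep = (-27.4800,1.1600)
p' = p + 1/8·F = (8.5650,5.1450)

Fx=-27.4800 Fy=1.1600 x'=8.5650 y'=5.1450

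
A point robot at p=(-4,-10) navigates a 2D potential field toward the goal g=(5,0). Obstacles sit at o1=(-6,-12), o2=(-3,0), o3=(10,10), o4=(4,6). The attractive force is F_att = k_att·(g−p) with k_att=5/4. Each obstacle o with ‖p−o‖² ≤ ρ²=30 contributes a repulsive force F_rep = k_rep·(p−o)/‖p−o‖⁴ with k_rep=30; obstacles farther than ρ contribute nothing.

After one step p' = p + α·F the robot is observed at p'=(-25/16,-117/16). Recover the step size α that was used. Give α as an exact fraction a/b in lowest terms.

α = 1/5

F_att = 5/4·(g−p) = 5/4·(9,10) = (11.2500,12.5000)
o1: d²=8 ≤ ρ²=30; F_rep = 30·(2,2)/8² = (0.9375,0.9375)
o2: d²=101 > ρ²=30 → inactive
o3: d²=596 > ρ²=30 → inactive
o4: d²=320 > ρ²=30 → inactive
F = F_att + ΣF_rep = (12.1875,13.4375)
Δp = p'−p = (2.4375,2.6875); α = Δx/Fx = (39/16) / (195/16) = 1/5
check: Δy/Fy = (43/16) / (215/16) = 1/5 ✓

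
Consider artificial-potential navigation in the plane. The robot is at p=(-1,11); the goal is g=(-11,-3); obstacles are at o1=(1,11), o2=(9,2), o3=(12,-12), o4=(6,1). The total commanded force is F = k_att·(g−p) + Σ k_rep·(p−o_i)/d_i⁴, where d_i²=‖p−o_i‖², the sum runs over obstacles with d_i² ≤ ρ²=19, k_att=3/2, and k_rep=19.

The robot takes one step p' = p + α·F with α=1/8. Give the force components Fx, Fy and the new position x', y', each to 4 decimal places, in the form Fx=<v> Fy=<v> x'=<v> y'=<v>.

F_att = 3/2·(g−p) = 3/2·(-10,-14) = (-15.0000,-21.0000)
o1: d²=4 ≤ ρ²=19; F_rep = 19·(-2,0)/4² = (-2.3750,0.0000)
o2: d²=181 > ρ²=19 → inactive
o3: d²=698 > ρ²=19 → inactive
o4: d²=149 > ρ²=19 → inactive
F = F_att + ΣF_rep = (-17.3750,-21.0000)
p' = p + 1/8·F = (-3.1719,8.3750)

Fx=-17.3750 Fy=-21.0000 x'=-3.1719 y'=8.3750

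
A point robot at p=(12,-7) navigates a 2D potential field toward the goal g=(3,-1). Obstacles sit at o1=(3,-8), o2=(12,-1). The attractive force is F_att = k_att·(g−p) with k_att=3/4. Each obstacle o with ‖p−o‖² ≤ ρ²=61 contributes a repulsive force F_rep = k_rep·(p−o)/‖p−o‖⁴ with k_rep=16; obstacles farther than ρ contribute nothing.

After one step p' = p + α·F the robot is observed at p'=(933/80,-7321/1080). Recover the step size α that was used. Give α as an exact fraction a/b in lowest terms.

F_att = 3/4·(g−p) = 3/4·(-9,6) = (-6.7500,4.5000)
o1: d²=82 > ρ²=61 → inactive
o2: d²=36 ≤ ρ²=61; F_rep = 16·(0,-6)/36² = (0.0000,-0.0741)
F = F_att + ΣF_rep = (-6.7500,4.4259)
Δp = p'−p = (-0.3375,0.2213); α = Δx/Fx = (-27/80) / (-27/4) = 1/20
check: Δy/Fy = (239/1080) / (239/54) = 1/20 ✓

α = 1/20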